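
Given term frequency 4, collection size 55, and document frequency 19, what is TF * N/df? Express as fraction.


TF * (N/df)
= 4 * (55/19)
= 4 * 55/19
= 220/19

220/19


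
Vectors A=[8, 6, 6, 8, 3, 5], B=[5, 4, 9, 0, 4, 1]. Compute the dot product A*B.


Dot product = sum of element-wise products
A[0]*B[0] = 8*5 = 40
A[1]*B[1] = 6*4 = 24
A[2]*B[2] = 6*9 = 54
A[3]*B[3] = 8*0 = 0
A[4]*B[4] = 3*4 = 12
A[5]*B[5] = 5*1 = 5
Sum = 40 + 24 + 54 + 0 + 12 + 5 = 135

135


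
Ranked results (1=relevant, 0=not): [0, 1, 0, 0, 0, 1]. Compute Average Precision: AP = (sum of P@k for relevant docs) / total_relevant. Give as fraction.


Computing P@k for each relevant position:
Position 1: not relevant
Position 2: relevant, P@2 = 1/2 = 1/2
Position 3: not relevant
Position 4: not relevant
Position 5: not relevant
Position 6: relevant, P@6 = 2/6 = 1/3
Sum of P@k = 1/2 + 1/3 = 5/6
AP = 5/6 / 2 = 5/12

5/12


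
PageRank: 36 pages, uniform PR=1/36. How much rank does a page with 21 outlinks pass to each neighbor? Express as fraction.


Initial PR = 1/36 = 1/36
Outlinks = 21
Contribution per link = PR / outlinks
= 1/36 / 21
= 1/756

1/756


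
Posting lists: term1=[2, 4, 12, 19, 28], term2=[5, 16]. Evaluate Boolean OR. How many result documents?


Boolean OR: find union of posting lists
term1 docs: [2, 4, 12, 19, 28]
term2 docs: [5, 16]
Union: [2, 4, 5, 12, 16, 19, 28]
|union| = 7

7


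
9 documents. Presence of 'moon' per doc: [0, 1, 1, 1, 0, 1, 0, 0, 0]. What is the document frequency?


Checking each document for 'moon':
Doc 1: absent
Doc 2: present
Doc 3: present
Doc 4: present
Doc 5: absent
Doc 6: present
Doc 7: absent
Doc 8: absent
Doc 9: absent
df = sum of presences = 0 + 1 + 1 + 1 + 0 + 1 + 0 + 0 + 0 = 4

4


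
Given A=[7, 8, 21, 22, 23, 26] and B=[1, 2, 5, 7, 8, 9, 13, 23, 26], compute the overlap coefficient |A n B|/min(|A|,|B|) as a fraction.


A intersect B = [7, 8, 23, 26]
|A intersect B| = 4
min(|A|, |B|) = min(6, 9) = 6
Overlap = 4 / 6 = 2/3

2/3


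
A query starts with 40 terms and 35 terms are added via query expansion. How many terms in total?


Original terms: 40
Expansion terms: 35
Total = 40 + 35 = 75

75


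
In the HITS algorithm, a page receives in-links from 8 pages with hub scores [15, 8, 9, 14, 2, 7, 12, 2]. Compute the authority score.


Authority = sum of hub scores of in-linkers
In-link 1: hub score = 15
In-link 2: hub score = 8
In-link 3: hub score = 9
In-link 4: hub score = 14
In-link 5: hub score = 2
In-link 6: hub score = 7
In-link 7: hub score = 12
In-link 8: hub score = 2
Authority = 15 + 8 + 9 + 14 + 2 + 7 + 12 + 2 = 69

69


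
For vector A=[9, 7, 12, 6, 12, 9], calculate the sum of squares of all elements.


|A|^2 = sum of squared components
A[0]^2 = 9^2 = 81
A[1]^2 = 7^2 = 49
A[2]^2 = 12^2 = 144
A[3]^2 = 6^2 = 36
A[4]^2 = 12^2 = 144
A[5]^2 = 9^2 = 81
Sum = 81 + 49 + 144 + 36 + 144 + 81 = 535

535


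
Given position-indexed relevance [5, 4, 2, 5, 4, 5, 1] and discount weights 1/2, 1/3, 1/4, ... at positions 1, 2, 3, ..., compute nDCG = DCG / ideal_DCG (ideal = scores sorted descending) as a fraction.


Position discount weights w_i = 1/(i+1) for i=1..7:
Weights = [1/2, 1/3, 1/4, 1/5, 1/6, 1/7, 1/8]
Actual relevance: [5, 4, 2, 5, 4, 5, 1]
DCG = 5/2 + 4/3 + 2/4 + 5/5 + 4/6 + 5/7 + 1/8 = 383/56
Ideal relevance (sorted desc): [5, 5, 5, 4, 4, 2, 1]
Ideal DCG = 5/2 + 5/3 + 5/4 + 4/5 + 4/6 + 2/7 + 1/8 = 6127/840
nDCG = DCG / ideal_DCG = 383/56 / 6127/840 = 5745/6127

5745/6127


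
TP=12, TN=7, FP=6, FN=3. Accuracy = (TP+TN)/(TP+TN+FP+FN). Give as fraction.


Accuracy = (TP + TN) / (TP + TN + FP + FN)
TP + TN = 12 + 7 = 19
Total = 12 + 7 + 6 + 3 = 28
Accuracy = 19 / 28 = 19/28

19/28


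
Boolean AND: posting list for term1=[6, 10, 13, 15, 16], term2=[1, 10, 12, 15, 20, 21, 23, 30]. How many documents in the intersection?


Boolean AND: find intersection of posting lists
term1 docs: [6, 10, 13, 15, 16]
term2 docs: [1, 10, 12, 15, 20, 21, 23, 30]
Intersection: [10, 15]
|intersection| = 2

2


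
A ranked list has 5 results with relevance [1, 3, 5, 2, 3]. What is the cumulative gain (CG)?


Cumulative Gain = sum of relevance scores
Position 1: rel=1, running sum=1
Position 2: rel=3, running sum=4
Position 3: rel=5, running sum=9
Position 4: rel=2, running sum=11
Position 5: rel=3, running sum=14
CG = 14

14


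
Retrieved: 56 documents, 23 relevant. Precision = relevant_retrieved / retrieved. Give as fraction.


Precision = relevant_retrieved / total_retrieved
= 23 / 56
= 23 / (23 + 33)
= 23/56

23/56


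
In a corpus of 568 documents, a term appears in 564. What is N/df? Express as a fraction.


IDF ratio = N / df
= 568 / 564
= 142/141

142/141


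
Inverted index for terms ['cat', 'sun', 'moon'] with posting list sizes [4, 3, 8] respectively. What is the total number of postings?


Summing posting list sizes:
'cat': 4 postings
'sun': 3 postings
'moon': 8 postings
Total = 4 + 3 + 8 = 15

15


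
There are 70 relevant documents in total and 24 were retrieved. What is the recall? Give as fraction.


Recall = retrieved_relevant / total_relevant
= 24 / 70
= 24 / (24 + 46)
= 12/35

12/35


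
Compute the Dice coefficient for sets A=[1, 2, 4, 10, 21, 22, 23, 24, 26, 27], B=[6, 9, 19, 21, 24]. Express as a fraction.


A intersect B = [21, 24]
|A intersect B| = 2
|A| = 10, |B| = 5
Dice = 2*2 / (10+5)
= 4 / 15 = 4/15

4/15


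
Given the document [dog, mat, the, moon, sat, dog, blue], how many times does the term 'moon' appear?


Document has 7 words
Scanning for 'moon':
Found at positions: [3]
Count = 1

1


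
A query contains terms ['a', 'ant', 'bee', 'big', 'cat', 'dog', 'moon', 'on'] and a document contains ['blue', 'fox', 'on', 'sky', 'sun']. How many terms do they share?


Query terms: ['a', 'ant', 'bee', 'big', 'cat', 'dog', 'moon', 'on']
Document terms: ['blue', 'fox', 'on', 'sky', 'sun']
Common terms: ['on']
Overlap count = 1

1


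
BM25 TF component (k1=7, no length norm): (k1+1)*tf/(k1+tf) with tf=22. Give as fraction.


BM25 TF component = (k1+1)*tf / (k1+tf)
k1 = 7, tf = 22
Numerator = (7+1)*22 = 176
Denominator = 7 + 22 = 29
= 176/29 = 176/29

176/29


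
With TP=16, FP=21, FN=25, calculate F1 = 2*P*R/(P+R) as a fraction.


F1 = 2 * P * R / (P + R)
P = TP/(TP+FP) = 16/37 = 16/37
R = TP/(TP+FN) = 16/41 = 16/41
2 * P * R = 2 * 16/37 * 16/41 = 512/1517
P + R = 16/37 + 16/41 = 1248/1517
F1 = 512/1517 / 1248/1517 = 16/39

16/39


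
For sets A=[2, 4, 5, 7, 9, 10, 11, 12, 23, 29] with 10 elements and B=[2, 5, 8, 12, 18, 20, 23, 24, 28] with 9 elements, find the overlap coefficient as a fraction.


A intersect B = [2, 5, 12, 23]
|A intersect B| = 4
min(|A|, |B|) = min(10, 9) = 9
Overlap = 4 / 9 = 4/9

4/9


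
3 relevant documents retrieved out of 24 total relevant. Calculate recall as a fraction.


Recall = retrieved_relevant / total_relevant
= 3 / 24
= 3 / (3 + 21)
= 1/8

1/8


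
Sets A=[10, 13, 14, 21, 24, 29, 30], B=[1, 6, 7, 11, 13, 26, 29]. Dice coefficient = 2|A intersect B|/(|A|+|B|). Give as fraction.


A intersect B = [13, 29]
|A intersect B| = 2
|A| = 7, |B| = 7
Dice = 2*2 / (7+7)
= 4 / 14 = 2/7

2/7


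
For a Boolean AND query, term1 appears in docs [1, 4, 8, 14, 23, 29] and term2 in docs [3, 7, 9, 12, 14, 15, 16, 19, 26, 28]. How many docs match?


Boolean AND: find intersection of posting lists
term1 docs: [1, 4, 8, 14, 23, 29]
term2 docs: [3, 7, 9, 12, 14, 15, 16, 19, 26, 28]
Intersection: [14]
|intersection| = 1

1


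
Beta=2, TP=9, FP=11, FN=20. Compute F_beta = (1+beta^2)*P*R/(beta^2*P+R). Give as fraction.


P = TP/(TP+FP) = 9/20 = 9/20
R = TP/(TP+FN) = 9/29 = 9/29
beta^2 = 2^2 = 4
(1 + beta^2) = 5
Numerator = (1+beta^2)*P*R = 81/116
Denominator = beta^2*P + R = 9/5 + 9/29 = 306/145
F_beta = 45/136

45/136


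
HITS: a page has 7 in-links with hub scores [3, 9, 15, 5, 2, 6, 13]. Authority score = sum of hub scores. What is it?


Authority = sum of hub scores of in-linkers
In-link 1: hub score = 3
In-link 2: hub score = 9
In-link 3: hub score = 15
In-link 4: hub score = 5
In-link 5: hub score = 2
In-link 6: hub score = 6
In-link 7: hub score = 13
Authority = 3 + 9 + 15 + 5 + 2 + 6 + 13 = 53

53


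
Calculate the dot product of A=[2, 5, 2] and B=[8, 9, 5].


Dot product = sum of element-wise products
A[0]*B[0] = 2*8 = 16
A[1]*B[1] = 5*9 = 45
A[2]*B[2] = 2*5 = 10
Sum = 16 + 45 + 10 = 71

71


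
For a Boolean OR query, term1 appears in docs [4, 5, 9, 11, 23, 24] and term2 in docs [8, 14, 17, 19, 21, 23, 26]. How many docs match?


Boolean OR: find union of posting lists
term1 docs: [4, 5, 9, 11, 23, 24]
term2 docs: [8, 14, 17, 19, 21, 23, 26]
Union: [4, 5, 8, 9, 11, 14, 17, 19, 21, 23, 24, 26]
|union| = 12

12


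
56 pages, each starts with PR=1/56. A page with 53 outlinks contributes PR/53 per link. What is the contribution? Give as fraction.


Initial PR = 1/56 = 1/56
Outlinks = 53
Contribution per link = PR / outlinks
= 1/56 / 53
= 1/2968

1/2968


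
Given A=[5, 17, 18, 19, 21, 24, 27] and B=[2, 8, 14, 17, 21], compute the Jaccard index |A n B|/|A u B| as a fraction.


A intersect B = [17, 21]
|A intersect B| = 2
A union B = [2, 5, 8, 14, 17, 18, 19, 21, 24, 27]
|A union B| = 10
Jaccard = 2/10 = 1/5

1/5


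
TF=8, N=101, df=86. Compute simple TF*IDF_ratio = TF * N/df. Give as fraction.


TF * (N/df)
= 8 * (101/86)
= 8 * 101/86
= 404/43

404/43


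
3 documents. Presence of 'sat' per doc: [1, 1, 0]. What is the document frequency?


Checking each document for 'sat':
Doc 1: present
Doc 2: present
Doc 3: absent
df = sum of presences = 1 + 1 + 0 = 2

2


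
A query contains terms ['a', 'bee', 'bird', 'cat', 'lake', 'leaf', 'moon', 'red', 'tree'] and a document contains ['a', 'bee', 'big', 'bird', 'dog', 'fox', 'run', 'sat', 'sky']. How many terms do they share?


Query terms: ['a', 'bee', 'bird', 'cat', 'lake', 'leaf', 'moon', 'red', 'tree']
Document terms: ['a', 'bee', 'big', 'bird', 'dog', 'fox', 'run', 'sat', 'sky']
Common terms: ['a', 'bee', 'bird']
Overlap count = 3

3


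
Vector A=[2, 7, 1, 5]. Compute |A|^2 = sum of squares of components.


|A|^2 = sum of squared components
A[0]^2 = 2^2 = 4
A[1]^2 = 7^2 = 49
A[2]^2 = 1^2 = 1
A[3]^2 = 5^2 = 25
Sum = 4 + 49 + 1 + 25 = 79

79


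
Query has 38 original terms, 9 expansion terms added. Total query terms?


Original terms: 38
Expansion terms: 9
Total = 38 + 9 = 47

47


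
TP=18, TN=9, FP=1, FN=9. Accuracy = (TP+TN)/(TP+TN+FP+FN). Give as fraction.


Accuracy = (TP + TN) / (TP + TN + FP + FN)
TP + TN = 18 + 9 = 27
Total = 18 + 9 + 1 + 9 = 37
Accuracy = 27 / 37 = 27/37

27/37


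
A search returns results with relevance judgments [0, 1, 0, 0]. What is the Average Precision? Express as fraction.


Computing P@k for each relevant position:
Position 1: not relevant
Position 2: relevant, P@2 = 1/2 = 1/2
Position 3: not relevant
Position 4: not relevant
Sum of P@k = 1/2 = 1/2
AP = 1/2 / 1 = 1/2

1/2


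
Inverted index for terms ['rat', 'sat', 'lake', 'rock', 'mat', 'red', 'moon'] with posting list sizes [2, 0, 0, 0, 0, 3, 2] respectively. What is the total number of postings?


Summing posting list sizes:
'rat': 2 postings
'sat': 0 postings
'lake': 0 postings
'rock': 0 postings
'mat': 0 postings
'red': 3 postings
'moon': 2 postings
Total = 2 + 0 + 0 + 0 + 0 + 3 + 2 = 7

7


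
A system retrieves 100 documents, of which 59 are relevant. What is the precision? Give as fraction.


Precision = relevant_retrieved / total_retrieved
= 59 / 100
= 59 / (59 + 41)
= 59/100

59/100


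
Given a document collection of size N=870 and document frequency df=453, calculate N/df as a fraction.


IDF ratio = N / df
= 870 / 453
= 290/151

290/151


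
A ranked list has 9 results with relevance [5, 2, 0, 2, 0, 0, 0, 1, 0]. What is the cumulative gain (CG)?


Cumulative Gain = sum of relevance scores
Position 1: rel=5, running sum=5
Position 2: rel=2, running sum=7
Position 3: rel=0, running sum=7
Position 4: rel=2, running sum=9
Position 5: rel=0, running sum=9
Position 6: rel=0, running sum=9
Position 7: rel=0, running sum=9
Position 8: rel=1, running sum=10
Position 9: rel=0, running sum=10
CG = 10

10


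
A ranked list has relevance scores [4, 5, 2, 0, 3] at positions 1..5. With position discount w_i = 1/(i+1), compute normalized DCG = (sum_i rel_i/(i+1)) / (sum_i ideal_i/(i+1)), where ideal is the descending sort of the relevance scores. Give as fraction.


Position discount weights w_i = 1/(i+1) for i=1..5:
Weights = [1/2, 1/3, 1/4, 1/5, 1/6]
Actual relevance: [4, 5, 2, 0, 3]
DCG = 4/2 + 5/3 + 2/4 + 0/5 + 3/6 = 14/3
Ideal relevance (sorted desc): [5, 4, 3, 2, 0]
Ideal DCG = 5/2 + 4/3 + 3/4 + 2/5 + 0/6 = 299/60
nDCG = DCG / ideal_DCG = 14/3 / 299/60 = 280/299

280/299


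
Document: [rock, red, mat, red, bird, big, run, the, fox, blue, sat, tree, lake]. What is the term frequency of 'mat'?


Document has 13 words
Scanning for 'mat':
Found at positions: [2]
Count = 1

1


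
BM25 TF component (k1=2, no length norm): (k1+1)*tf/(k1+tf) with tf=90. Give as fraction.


BM25 TF component = (k1+1)*tf / (k1+tf)
k1 = 2, tf = 90
Numerator = (2+1)*90 = 270
Denominator = 2 + 90 = 92
= 270/92 = 135/46

135/46


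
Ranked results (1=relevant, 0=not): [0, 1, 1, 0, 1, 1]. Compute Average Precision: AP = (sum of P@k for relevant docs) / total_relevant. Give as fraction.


Computing P@k for each relevant position:
Position 1: not relevant
Position 2: relevant, P@2 = 1/2 = 1/2
Position 3: relevant, P@3 = 2/3 = 2/3
Position 4: not relevant
Position 5: relevant, P@5 = 3/5 = 3/5
Position 6: relevant, P@6 = 4/6 = 2/3
Sum of P@k = 1/2 + 2/3 + 3/5 + 2/3 = 73/30
AP = 73/30 / 4 = 73/120

73/120


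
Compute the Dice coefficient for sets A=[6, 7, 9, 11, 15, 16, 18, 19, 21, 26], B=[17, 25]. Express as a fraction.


A intersect B = []
|A intersect B| = 0
|A| = 10, |B| = 2
Dice = 2*0 / (10+2)
= 0 / 12 = 0

0


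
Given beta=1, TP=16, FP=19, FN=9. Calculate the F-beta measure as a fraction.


P = TP/(TP+FP) = 16/35 = 16/35
R = TP/(TP+FN) = 16/25 = 16/25
beta^2 = 1^2 = 1
(1 + beta^2) = 2
Numerator = (1+beta^2)*P*R = 512/875
Denominator = beta^2*P + R = 16/35 + 16/25 = 192/175
F_beta = 8/15

8/15


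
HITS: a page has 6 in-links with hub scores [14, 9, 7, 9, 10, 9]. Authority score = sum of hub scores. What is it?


Authority = sum of hub scores of in-linkers
In-link 1: hub score = 14
In-link 2: hub score = 9
In-link 3: hub score = 7
In-link 4: hub score = 9
In-link 5: hub score = 10
In-link 6: hub score = 9
Authority = 14 + 9 + 7 + 9 + 10 + 9 = 58

58


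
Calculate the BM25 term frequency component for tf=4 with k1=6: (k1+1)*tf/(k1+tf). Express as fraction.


BM25 TF component = (k1+1)*tf / (k1+tf)
k1 = 6, tf = 4
Numerator = (6+1)*4 = 28
Denominator = 6 + 4 = 10
= 28/10 = 14/5

14/5


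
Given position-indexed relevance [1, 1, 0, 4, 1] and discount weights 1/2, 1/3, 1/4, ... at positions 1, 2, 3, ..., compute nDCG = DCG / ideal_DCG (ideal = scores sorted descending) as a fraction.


Position discount weights w_i = 1/(i+1) for i=1..5:
Weights = [1/2, 1/3, 1/4, 1/5, 1/6]
Actual relevance: [1, 1, 0, 4, 1]
DCG = 1/2 + 1/3 + 0/4 + 4/5 + 1/6 = 9/5
Ideal relevance (sorted desc): [4, 1, 1, 1, 0]
Ideal DCG = 4/2 + 1/3 + 1/4 + 1/5 + 0/6 = 167/60
nDCG = DCG / ideal_DCG = 9/5 / 167/60 = 108/167

108/167


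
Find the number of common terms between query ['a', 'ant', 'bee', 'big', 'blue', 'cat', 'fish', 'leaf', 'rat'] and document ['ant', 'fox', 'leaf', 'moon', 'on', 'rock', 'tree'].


Query terms: ['a', 'ant', 'bee', 'big', 'blue', 'cat', 'fish', 'leaf', 'rat']
Document terms: ['ant', 'fox', 'leaf', 'moon', 'on', 'rock', 'tree']
Common terms: ['ant', 'leaf']
Overlap count = 2

2


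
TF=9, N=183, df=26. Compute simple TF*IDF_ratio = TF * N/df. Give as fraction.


TF * (N/df)
= 9 * (183/26)
= 9 * 183/26
= 1647/26

1647/26


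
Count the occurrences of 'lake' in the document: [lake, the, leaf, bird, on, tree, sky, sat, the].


Document has 9 words
Scanning for 'lake':
Found at positions: [0]
Count = 1

1


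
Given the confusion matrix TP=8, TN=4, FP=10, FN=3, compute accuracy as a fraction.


Accuracy = (TP + TN) / (TP + TN + FP + FN)
TP + TN = 8 + 4 = 12
Total = 8 + 4 + 10 + 3 = 25
Accuracy = 12 / 25 = 12/25

12/25


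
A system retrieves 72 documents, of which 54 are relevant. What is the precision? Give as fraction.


Precision = relevant_retrieved / total_retrieved
= 54 / 72
= 54 / (54 + 18)
= 3/4

3/4


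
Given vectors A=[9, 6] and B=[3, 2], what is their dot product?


Dot product = sum of element-wise products
A[0]*B[0] = 9*3 = 27
A[1]*B[1] = 6*2 = 12
Sum = 27 + 12 = 39

39


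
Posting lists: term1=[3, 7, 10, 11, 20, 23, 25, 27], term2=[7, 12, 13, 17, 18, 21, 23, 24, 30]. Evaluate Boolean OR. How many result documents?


Boolean OR: find union of posting lists
term1 docs: [3, 7, 10, 11, 20, 23, 25, 27]
term2 docs: [7, 12, 13, 17, 18, 21, 23, 24, 30]
Union: [3, 7, 10, 11, 12, 13, 17, 18, 20, 21, 23, 24, 25, 27, 30]
|union| = 15

15


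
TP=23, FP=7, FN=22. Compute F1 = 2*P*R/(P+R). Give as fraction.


F1 = 2 * P * R / (P + R)
P = TP/(TP+FP) = 23/30 = 23/30
R = TP/(TP+FN) = 23/45 = 23/45
2 * P * R = 2 * 23/30 * 23/45 = 529/675
P + R = 23/30 + 23/45 = 23/18
F1 = 529/675 / 23/18 = 46/75

46/75


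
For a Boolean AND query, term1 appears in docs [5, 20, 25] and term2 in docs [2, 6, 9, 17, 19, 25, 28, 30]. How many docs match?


Boolean AND: find intersection of posting lists
term1 docs: [5, 20, 25]
term2 docs: [2, 6, 9, 17, 19, 25, 28, 30]
Intersection: [25]
|intersection| = 1

1


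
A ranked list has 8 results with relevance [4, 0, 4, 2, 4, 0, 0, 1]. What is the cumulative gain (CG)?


Cumulative Gain = sum of relevance scores
Position 1: rel=4, running sum=4
Position 2: rel=0, running sum=4
Position 3: rel=4, running sum=8
Position 4: rel=2, running sum=10
Position 5: rel=4, running sum=14
Position 6: rel=0, running sum=14
Position 7: rel=0, running sum=14
Position 8: rel=1, running sum=15
CG = 15

15


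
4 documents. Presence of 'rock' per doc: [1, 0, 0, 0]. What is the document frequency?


Checking each document for 'rock':
Doc 1: present
Doc 2: absent
Doc 3: absent
Doc 4: absent
df = sum of presences = 1 + 0 + 0 + 0 = 1

1


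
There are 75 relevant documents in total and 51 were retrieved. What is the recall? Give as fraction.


Recall = retrieved_relevant / total_relevant
= 51 / 75
= 51 / (51 + 24)
= 17/25

17/25


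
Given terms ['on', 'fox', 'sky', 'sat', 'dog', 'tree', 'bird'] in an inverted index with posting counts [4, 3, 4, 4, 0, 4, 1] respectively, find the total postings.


Summing posting list sizes:
'on': 4 postings
'fox': 3 postings
'sky': 4 postings
'sat': 4 postings
'dog': 0 postings
'tree': 4 postings
'bird': 1 postings
Total = 4 + 3 + 4 + 4 + 0 + 4 + 1 = 20

20


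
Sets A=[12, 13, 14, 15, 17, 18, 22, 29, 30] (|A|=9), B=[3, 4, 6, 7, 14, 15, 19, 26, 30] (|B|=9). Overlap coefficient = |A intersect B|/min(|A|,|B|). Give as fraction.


A intersect B = [14, 15, 30]
|A intersect B| = 3
min(|A|, |B|) = min(9, 9) = 9
Overlap = 3 / 9 = 1/3

1/3


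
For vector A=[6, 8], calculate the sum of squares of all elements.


|A|^2 = sum of squared components
A[0]^2 = 6^2 = 36
A[1]^2 = 8^2 = 64
Sum = 36 + 64 = 100

100


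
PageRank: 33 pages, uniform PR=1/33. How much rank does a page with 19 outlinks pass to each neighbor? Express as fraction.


Initial PR = 1/33 = 1/33
Outlinks = 19
Contribution per link = PR / outlinks
= 1/33 / 19
= 1/627

1/627


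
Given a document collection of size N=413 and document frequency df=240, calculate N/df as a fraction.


IDF ratio = N / df
= 413 / 240
= 413/240

413/240


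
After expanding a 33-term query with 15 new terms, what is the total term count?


Original terms: 33
Expansion terms: 15
Total = 33 + 15 = 48

48


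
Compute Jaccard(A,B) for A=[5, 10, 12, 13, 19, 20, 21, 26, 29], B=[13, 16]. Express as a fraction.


A intersect B = [13]
|A intersect B| = 1
A union B = [5, 10, 12, 13, 16, 19, 20, 21, 26, 29]
|A union B| = 10
Jaccard = 1/10 = 1/10

1/10


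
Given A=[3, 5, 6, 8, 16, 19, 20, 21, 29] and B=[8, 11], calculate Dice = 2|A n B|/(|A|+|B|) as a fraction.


A intersect B = [8]
|A intersect B| = 1
|A| = 9, |B| = 2
Dice = 2*1 / (9+2)
= 2 / 11 = 2/11

2/11


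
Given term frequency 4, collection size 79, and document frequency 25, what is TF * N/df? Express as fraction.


TF * (N/df)
= 4 * (79/25)
= 4 * 79/25
= 316/25

316/25


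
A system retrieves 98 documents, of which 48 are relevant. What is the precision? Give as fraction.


Precision = relevant_retrieved / total_retrieved
= 48 / 98
= 48 / (48 + 50)
= 24/49

24/49


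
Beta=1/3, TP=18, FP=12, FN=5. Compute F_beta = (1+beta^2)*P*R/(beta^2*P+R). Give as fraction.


P = TP/(TP+FP) = 18/30 = 3/5
R = TP/(TP+FN) = 18/23 = 18/23
beta^2 = 1/3^2 = 1/9
(1 + beta^2) = 10/9
Numerator = (1+beta^2)*P*R = 12/23
Denominator = beta^2*P + R = 1/15 + 18/23 = 293/345
F_beta = 180/293

180/293


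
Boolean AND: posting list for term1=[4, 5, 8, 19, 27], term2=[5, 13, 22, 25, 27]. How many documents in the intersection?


Boolean AND: find intersection of posting lists
term1 docs: [4, 5, 8, 19, 27]
term2 docs: [5, 13, 22, 25, 27]
Intersection: [5, 27]
|intersection| = 2

2


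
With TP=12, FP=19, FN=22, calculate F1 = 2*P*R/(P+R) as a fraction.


F1 = 2 * P * R / (P + R)
P = TP/(TP+FP) = 12/31 = 12/31
R = TP/(TP+FN) = 12/34 = 6/17
2 * P * R = 2 * 12/31 * 6/17 = 144/527
P + R = 12/31 + 6/17 = 390/527
F1 = 144/527 / 390/527 = 24/65

24/65


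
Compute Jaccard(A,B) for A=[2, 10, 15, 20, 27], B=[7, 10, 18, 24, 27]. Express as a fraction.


A intersect B = [10, 27]
|A intersect B| = 2
A union B = [2, 7, 10, 15, 18, 20, 24, 27]
|A union B| = 8
Jaccard = 2/8 = 1/4

1/4


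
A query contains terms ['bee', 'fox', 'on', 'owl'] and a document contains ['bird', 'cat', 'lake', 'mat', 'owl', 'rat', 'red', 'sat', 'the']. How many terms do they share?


Query terms: ['bee', 'fox', 'on', 'owl']
Document terms: ['bird', 'cat', 'lake', 'mat', 'owl', 'rat', 'red', 'sat', 'the']
Common terms: ['owl']
Overlap count = 1

1


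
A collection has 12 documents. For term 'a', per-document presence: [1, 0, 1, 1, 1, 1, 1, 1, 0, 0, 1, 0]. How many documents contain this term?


Checking each document for 'a':
Doc 1: present
Doc 2: absent
Doc 3: present
Doc 4: present
Doc 5: present
Doc 6: present
Doc 7: present
Doc 8: present
Doc 9: absent
Doc 10: absent
Doc 11: present
Doc 12: absent
df = sum of presences = 1 + 0 + 1 + 1 + 1 + 1 + 1 + 1 + 0 + 0 + 1 + 0 = 8

8


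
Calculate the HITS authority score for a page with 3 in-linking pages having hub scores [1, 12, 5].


Authority = sum of hub scores of in-linkers
In-link 1: hub score = 1
In-link 2: hub score = 12
In-link 3: hub score = 5
Authority = 1 + 12 + 5 = 18

18


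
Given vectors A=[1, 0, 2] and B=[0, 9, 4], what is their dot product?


Dot product = sum of element-wise products
A[0]*B[0] = 1*0 = 0
A[1]*B[1] = 0*9 = 0
A[2]*B[2] = 2*4 = 8
Sum = 0 + 0 + 8 = 8

8


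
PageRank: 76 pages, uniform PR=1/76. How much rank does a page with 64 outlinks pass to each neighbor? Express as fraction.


Initial PR = 1/76 = 1/76
Outlinks = 64
Contribution per link = PR / outlinks
= 1/76 / 64
= 1/4864

1/4864


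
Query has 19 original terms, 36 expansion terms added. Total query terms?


Original terms: 19
Expansion terms: 36
Total = 19 + 36 = 55

55


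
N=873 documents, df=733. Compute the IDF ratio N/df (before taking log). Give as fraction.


IDF ratio = N / df
= 873 / 733
= 873/733

873/733


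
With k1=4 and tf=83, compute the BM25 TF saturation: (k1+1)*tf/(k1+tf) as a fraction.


BM25 TF component = (k1+1)*tf / (k1+tf)
k1 = 4, tf = 83
Numerator = (4+1)*83 = 415
Denominator = 4 + 83 = 87
= 415/87 = 415/87

415/87


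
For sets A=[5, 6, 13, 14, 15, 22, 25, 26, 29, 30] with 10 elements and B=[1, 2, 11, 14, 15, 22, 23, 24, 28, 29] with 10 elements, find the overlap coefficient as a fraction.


A intersect B = [14, 15, 22, 29]
|A intersect B| = 4
min(|A|, |B|) = min(10, 10) = 10
Overlap = 4 / 10 = 2/5

2/5


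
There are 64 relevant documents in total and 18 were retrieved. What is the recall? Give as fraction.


Recall = retrieved_relevant / total_relevant
= 18 / 64
= 18 / (18 + 46)
= 9/32

9/32


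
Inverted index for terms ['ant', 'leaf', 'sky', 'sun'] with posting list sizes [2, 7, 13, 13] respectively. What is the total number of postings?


Summing posting list sizes:
'ant': 2 postings
'leaf': 7 postings
'sky': 13 postings
'sun': 13 postings
Total = 2 + 7 + 13 + 13 = 35

35


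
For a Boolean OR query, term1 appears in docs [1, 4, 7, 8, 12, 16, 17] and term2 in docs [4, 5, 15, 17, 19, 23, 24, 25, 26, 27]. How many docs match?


Boolean OR: find union of posting lists
term1 docs: [1, 4, 7, 8, 12, 16, 17]
term2 docs: [4, 5, 15, 17, 19, 23, 24, 25, 26, 27]
Union: [1, 4, 5, 7, 8, 12, 15, 16, 17, 19, 23, 24, 25, 26, 27]
|union| = 15

15


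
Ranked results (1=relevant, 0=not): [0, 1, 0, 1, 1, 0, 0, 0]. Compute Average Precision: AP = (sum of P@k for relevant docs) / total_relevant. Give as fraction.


Computing P@k for each relevant position:
Position 1: not relevant
Position 2: relevant, P@2 = 1/2 = 1/2
Position 3: not relevant
Position 4: relevant, P@4 = 2/4 = 1/2
Position 5: relevant, P@5 = 3/5 = 3/5
Position 6: not relevant
Position 7: not relevant
Position 8: not relevant
Sum of P@k = 1/2 + 1/2 + 3/5 = 8/5
AP = 8/5 / 3 = 8/15

8/15


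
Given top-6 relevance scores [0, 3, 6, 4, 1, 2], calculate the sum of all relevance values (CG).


Cumulative Gain = sum of relevance scores
Position 1: rel=0, running sum=0
Position 2: rel=3, running sum=3
Position 3: rel=6, running sum=9
Position 4: rel=4, running sum=13
Position 5: rel=1, running sum=14
Position 6: rel=2, running sum=16
CG = 16

16


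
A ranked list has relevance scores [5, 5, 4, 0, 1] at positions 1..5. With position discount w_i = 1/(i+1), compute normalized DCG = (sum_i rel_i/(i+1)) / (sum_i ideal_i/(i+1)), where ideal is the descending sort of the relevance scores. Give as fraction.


Position discount weights w_i = 1/(i+1) for i=1..5:
Weights = [1/2, 1/3, 1/4, 1/5, 1/6]
Actual relevance: [5, 5, 4, 0, 1]
DCG = 5/2 + 5/3 + 4/4 + 0/5 + 1/6 = 16/3
Ideal relevance (sorted desc): [5, 5, 4, 1, 0]
Ideal DCG = 5/2 + 5/3 + 4/4 + 1/5 + 0/6 = 161/30
nDCG = DCG / ideal_DCG = 16/3 / 161/30 = 160/161

160/161


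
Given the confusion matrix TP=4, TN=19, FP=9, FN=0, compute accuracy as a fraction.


Accuracy = (TP + TN) / (TP + TN + FP + FN)
TP + TN = 4 + 19 = 23
Total = 4 + 19 + 9 + 0 = 32
Accuracy = 23 / 32 = 23/32

23/32


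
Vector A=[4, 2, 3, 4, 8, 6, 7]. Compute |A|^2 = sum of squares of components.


|A|^2 = sum of squared components
A[0]^2 = 4^2 = 16
A[1]^2 = 2^2 = 4
A[2]^2 = 3^2 = 9
A[3]^2 = 4^2 = 16
A[4]^2 = 8^2 = 64
A[5]^2 = 6^2 = 36
A[6]^2 = 7^2 = 49
Sum = 16 + 4 + 9 + 16 + 64 + 36 + 49 = 194

194


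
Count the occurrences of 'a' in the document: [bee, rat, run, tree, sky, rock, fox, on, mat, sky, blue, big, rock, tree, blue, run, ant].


Document has 17 words
Scanning for 'a':
Term not found in document
Count = 0

0


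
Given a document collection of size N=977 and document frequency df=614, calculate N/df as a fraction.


IDF ratio = N / df
= 977 / 614
= 977/614

977/614


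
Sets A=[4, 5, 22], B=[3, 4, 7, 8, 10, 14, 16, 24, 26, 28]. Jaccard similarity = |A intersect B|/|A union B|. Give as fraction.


A intersect B = [4]
|A intersect B| = 1
A union B = [3, 4, 5, 7, 8, 10, 14, 16, 22, 24, 26, 28]
|A union B| = 12
Jaccard = 1/12 = 1/12

1/12


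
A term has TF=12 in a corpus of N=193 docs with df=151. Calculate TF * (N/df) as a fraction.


TF * (N/df)
= 12 * (193/151)
= 12 * 193/151
= 2316/151

2316/151


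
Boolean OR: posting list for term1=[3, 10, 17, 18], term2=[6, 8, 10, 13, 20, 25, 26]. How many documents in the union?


Boolean OR: find union of posting lists
term1 docs: [3, 10, 17, 18]
term2 docs: [6, 8, 10, 13, 20, 25, 26]
Union: [3, 6, 8, 10, 13, 17, 18, 20, 25, 26]
|union| = 10

10


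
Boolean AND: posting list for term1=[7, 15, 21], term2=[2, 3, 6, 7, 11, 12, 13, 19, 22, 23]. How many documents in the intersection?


Boolean AND: find intersection of posting lists
term1 docs: [7, 15, 21]
term2 docs: [2, 3, 6, 7, 11, 12, 13, 19, 22, 23]
Intersection: [7]
|intersection| = 1

1


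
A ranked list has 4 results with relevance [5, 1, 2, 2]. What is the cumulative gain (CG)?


Cumulative Gain = sum of relevance scores
Position 1: rel=5, running sum=5
Position 2: rel=1, running sum=6
Position 3: rel=2, running sum=8
Position 4: rel=2, running sum=10
CG = 10

10


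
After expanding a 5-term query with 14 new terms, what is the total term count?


Original terms: 5
Expansion terms: 14
Total = 5 + 14 = 19

19


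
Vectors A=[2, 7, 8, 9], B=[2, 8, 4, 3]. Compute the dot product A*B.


Dot product = sum of element-wise products
A[0]*B[0] = 2*2 = 4
A[1]*B[1] = 7*8 = 56
A[2]*B[2] = 8*4 = 32
A[3]*B[3] = 9*3 = 27
Sum = 4 + 56 + 32 + 27 = 119

119


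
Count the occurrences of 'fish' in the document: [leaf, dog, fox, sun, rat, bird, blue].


Document has 7 words
Scanning for 'fish':
Term not found in document
Count = 0

0


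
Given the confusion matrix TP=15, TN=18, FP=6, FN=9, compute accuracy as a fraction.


Accuracy = (TP + TN) / (TP + TN + FP + FN)
TP + TN = 15 + 18 = 33
Total = 15 + 18 + 6 + 9 = 48
Accuracy = 33 / 48 = 11/16

11/16


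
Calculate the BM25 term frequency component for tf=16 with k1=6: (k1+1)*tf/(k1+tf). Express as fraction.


BM25 TF component = (k1+1)*tf / (k1+tf)
k1 = 6, tf = 16
Numerator = (6+1)*16 = 112
Denominator = 6 + 16 = 22
= 112/22 = 56/11

56/11


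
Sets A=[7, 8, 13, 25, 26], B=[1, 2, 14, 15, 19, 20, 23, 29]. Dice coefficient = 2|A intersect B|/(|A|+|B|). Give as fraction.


A intersect B = []
|A intersect B| = 0
|A| = 5, |B| = 8
Dice = 2*0 / (5+8)
= 0 / 13 = 0

0


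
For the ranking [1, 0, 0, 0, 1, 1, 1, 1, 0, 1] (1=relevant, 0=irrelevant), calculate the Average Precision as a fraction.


Computing P@k for each relevant position:
Position 1: relevant, P@1 = 1/1 = 1
Position 2: not relevant
Position 3: not relevant
Position 4: not relevant
Position 5: relevant, P@5 = 2/5 = 2/5
Position 6: relevant, P@6 = 3/6 = 1/2
Position 7: relevant, P@7 = 4/7 = 4/7
Position 8: relevant, P@8 = 5/8 = 5/8
Position 9: not relevant
Position 10: relevant, P@10 = 6/10 = 3/5
Sum of P@k = 1 + 2/5 + 1/2 + 4/7 + 5/8 + 3/5 = 207/56
AP = 207/56 / 6 = 69/112

69/112


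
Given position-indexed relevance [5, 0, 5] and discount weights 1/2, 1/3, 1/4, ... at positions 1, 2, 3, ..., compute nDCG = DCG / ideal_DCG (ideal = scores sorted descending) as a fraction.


Position discount weights w_i = 1/(i+1) for i=1..3:
Weights = [1/2, 1/3, 1/4]
Actual relevance: [5, 0, 5]
DCG = 5/2 + 0/3 + 5/4 = 15/4
Ideal relevance (sorted desc): [5, 5, 0]
Ideal DCG = 5/2 + 5/3 + 0/4 = 25/6
nDCG = DCG / ideal_DCG = 15/4 / 25/6 = 9/10

9/10


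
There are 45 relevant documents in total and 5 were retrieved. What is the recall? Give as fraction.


Recall = retrieved_relevant / total_relevant
= 5 / 45
= 5 / (5 + 40)
= 1/9

1/9


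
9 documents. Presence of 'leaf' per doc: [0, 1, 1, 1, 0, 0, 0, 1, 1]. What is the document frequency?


Checking each document for 'leaf':
Doc 1: absent
Doc 2: present
Doc 3: present
Doc 4: present
Doc 5: absent
Doc 6: absent
Doc 7: absent
Doc 8: present
Doc 9: present
df = sum of presences = 0 + 1 + 1 + 1 + 0 + 0 + 0 + 1 + 1 = 5

5


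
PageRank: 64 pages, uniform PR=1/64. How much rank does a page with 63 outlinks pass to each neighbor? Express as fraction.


Initial PR = 1/64 = 1/64
Outlinks = 63
Contribution per link = PR / outlinks
= 1/64 / 63
= 1/4032

1/4032


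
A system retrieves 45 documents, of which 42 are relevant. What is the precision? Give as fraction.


Precision = relevant_retrieved / total_retrieved
= 42 / 45
= 42 / (42 + 3)
= 14/15

14/15


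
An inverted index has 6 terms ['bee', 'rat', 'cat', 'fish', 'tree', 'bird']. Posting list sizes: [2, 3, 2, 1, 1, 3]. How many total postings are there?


Summing posting list sizes:
'bee': 2 postings
'rat': 3 postings
'cat': 2 postings
'fish': 1 postings
'tree': 1 postings
'bird': 3 postings
Total = 2 + 3 + 2 + 1 + 1 + 3 = 12

12


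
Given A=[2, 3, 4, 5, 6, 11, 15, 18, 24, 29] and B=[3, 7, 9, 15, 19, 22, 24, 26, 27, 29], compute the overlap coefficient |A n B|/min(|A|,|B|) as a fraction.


A intersect B = [3, 15, 24, 29]
|A intersect B| = 4
min(|A|, |B|) = min(10, 10) = 10
Overlap = 4 / 10 = 2/5

2/5


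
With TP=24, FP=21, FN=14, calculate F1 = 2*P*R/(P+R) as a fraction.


F1 = 2 * P * R / (P + R)
P = TP/(TP+FP) = 24/45 = 8/15
R = TP/(TP+FN) = 24/38 = 12/19
2 * P * R = 2 * 8/15 * 12/19 = 64/95
P + R = 8/15 + 12/19 = 332/285
F1 = 64/95 / 332/285 = 48/83

48/83


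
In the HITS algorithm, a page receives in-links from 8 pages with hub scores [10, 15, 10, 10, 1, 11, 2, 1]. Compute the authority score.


Authority = sum of hub scores of in-linkers
In-link 1: hub score = 10
In-link 2: hub score = 15
In-link 3: hub score = 10
In-link 4: hub score = 10
In-link 5: hub score = 1
In-link 6: hub score = 11
In-link 7: hub score = 2
In-link 8: hub score = 1
Authority = 10 + 15 + 10 + 10 + 1 + 11 + 2 + 1 = 60

60


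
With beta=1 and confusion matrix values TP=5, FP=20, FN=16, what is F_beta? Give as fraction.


P = TP/(TP+FP) = 5/25 = 1/5
R = TP/(TP+FN) = 5/21 = 5/21
beta^2 = 1^2 = 1
(1 + beta^2) = 2
Numerator = (1+beta^2)*P*R = 2/21
Denominator = beta^2*P + R = 1/5 + 5/21 = 46/105
F_beta = 5/23

5/23


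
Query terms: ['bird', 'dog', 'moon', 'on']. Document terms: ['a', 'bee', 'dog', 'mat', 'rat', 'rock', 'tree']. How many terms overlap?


Query terms: ['bird', 'dog', 'moon', 'on']
Document terms: ['a', 'bee', 'dog', 'mat', 'rat', 'rock', 'tree']
Common terms: ['dog']
Overlap count = 1

1


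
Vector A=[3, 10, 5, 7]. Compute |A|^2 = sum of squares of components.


|A|^2 = sum of squared components
A[0]^2 = 3^2 = 9
A[1]^2 = 10^2 = 100
A[2]^2 = 5^2 = 25
A[3]^2 = 7^2 = 49
Sum = 9 + 100 + 25 + 49 = 183

183


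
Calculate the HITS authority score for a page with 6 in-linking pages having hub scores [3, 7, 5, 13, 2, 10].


Authority = sum of hub scores of in-linkers
In-link 1: hub score = 3
In-link 2: hub score = 7
In-link 3: hub score = 5
In-link 4: hub score = 13
In-link 5: hub score = 2
In-link 6: hub score = 10
Authority = 3 + 7 + 5 + 13 + 2 + 10 = 40

40


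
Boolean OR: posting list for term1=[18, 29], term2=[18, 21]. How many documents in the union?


Boolean OR: find union of posting lists
term1 docs: [18, 29]
term2 docs: [18, 21]
Union: [18, 21, 29]
|union| = 3

3


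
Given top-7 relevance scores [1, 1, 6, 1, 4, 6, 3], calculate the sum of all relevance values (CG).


Cumulative Gain = sum of relevance scores
Position 1: rel=1, running sum=1
Position 2: rel=1, running sum=2
Position 3: rel=6, running sum=8
Position 4: rel=1, running sum=9
Position 5: rel=4, running sum=13
Position 6: rel=6, running sum=19
Position 7: rel=3, running sum=22
CG = 22

22


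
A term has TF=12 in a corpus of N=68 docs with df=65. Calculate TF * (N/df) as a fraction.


TF * (N/df)
= 12 * (68/65)
= 12 * 68/65
= 816/65

816/65


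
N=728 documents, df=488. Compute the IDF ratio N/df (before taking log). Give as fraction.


IDF ratio = N / df
= 728 / 488
= 91/61

91/61


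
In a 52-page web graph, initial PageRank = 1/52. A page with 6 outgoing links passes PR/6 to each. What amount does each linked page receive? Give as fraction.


Initial PR = 1/52 = 1/52
Outlinks = 6
Contribution per link = PR / outlinks
= 1/52 / 6
= 1/312

1/312


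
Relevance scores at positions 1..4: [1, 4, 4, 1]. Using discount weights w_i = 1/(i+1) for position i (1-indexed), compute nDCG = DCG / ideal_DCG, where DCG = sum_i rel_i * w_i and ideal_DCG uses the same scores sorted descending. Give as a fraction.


Position discount weights w_i = 1/(i+1) for i=1..4:
Weights = [1/2, 1/3, 1/4, 1/5]
Actual relevance: [1, 4, 4, 1]
DCG = 1/2 + 4/3 + 4/4 + 1/5 = 91/30
Ideal relevance (sorted desc): [4, 4, 1, 1]
Ideal DCG = 4/2 + 4/3 + 1/4 + 1/5 = 227/60
nDCG = DCG / ideal_DCG = 91/30 / 227/60 = 182/227

182/227


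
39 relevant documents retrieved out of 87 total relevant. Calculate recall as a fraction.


Recall = retrieved_relevant / total_relevant
= 39 / 87
= 39 / (39 + 48)
= 13/29

13/29


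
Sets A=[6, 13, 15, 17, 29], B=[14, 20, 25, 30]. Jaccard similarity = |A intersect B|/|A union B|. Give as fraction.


A intersect B = []
|A intersect B| = 0
A union B = [6, 13, 14, 15, 17, 20, 25, 29, 30]
|A union B| = 9
Jaccard = 0/9 = 0

0


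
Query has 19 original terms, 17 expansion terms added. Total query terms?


Original terms: 19
Expansion terms: 17
Total = 19 + 17 = 36

36


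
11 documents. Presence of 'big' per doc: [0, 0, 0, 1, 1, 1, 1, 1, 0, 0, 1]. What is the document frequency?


Checking each document for 'big':
Doc 1: absent
Doc 2: absent
Doc 3: absent
Doc 4: present
Doc 5: present
Doc 6: present
Doc 7: present
Doc 8: present
Doc 9: absent
Doc 10: absent
Doc 11: present
df = sum of presences = 0 + 0 + 0 + 1 + 1 + 1 + 1 + 1 + 0 + 0 + 1 = 6

6


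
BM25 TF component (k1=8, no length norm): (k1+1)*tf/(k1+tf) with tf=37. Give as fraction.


BM25 TF component = (k1+1)*tf / (k1+tf)
k1 = 8, tf = 37
Numerator = (8+1)*37 = 333
Denominator = 8 + 37 = 45
= 333/45 = 37/5

37/5


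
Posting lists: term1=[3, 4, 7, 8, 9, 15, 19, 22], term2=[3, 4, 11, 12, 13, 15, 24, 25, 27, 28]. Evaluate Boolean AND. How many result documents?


Boolean AND: find intersection of posting lists
term1 docs: [3, 4, 7, 8, 9, 15, 19, 22]
term2 docs: [3, 4, 11, 12, 13, 15, 24, 25, 27, 28]
Intersection: [3, 4, 15]
|intersection| = 3

3


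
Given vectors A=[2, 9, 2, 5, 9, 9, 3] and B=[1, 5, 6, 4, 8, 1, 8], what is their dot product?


Dot product = sum of element-wise products
A[0]*B[0] = 2*1 = 2
A[1]*B[1] = 9*5 = 45
A[2]*B[2] = 2*6 = 12
A[3]*B[3] = 5*4 = 20
A[4]*B[4] = 9*8 = 72
A[5]*B[5] = 9*1 = 9
A[6]*B[6] = 3*8 = 24
Sum = 2 + 45 + 12 + 20 + 72 + 9 + 24 = 184

184


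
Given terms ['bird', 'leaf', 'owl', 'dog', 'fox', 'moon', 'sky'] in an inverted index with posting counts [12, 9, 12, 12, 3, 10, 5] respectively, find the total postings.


Summing posting list sizes:
'bird': 12 postings
'leaf': 9 postings
'owl': 12 postings
'dog': 12 postings
'fox': 3 postings
'moon': 10 postings
'sky': 5 postings
Total = 12 + 9 + 12 + 12 + 3 + 10 + 5 = 63

63


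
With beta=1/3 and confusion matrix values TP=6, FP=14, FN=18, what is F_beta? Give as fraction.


P = TP/(TP+FP) = 6/20 = 3/10
R = TP/(TP+FN) = 6/24 = 1/4
beta^2 = 1/3^2 = 1/9
(1 + beta^2) = 10/9
Numerator = (1+beta^2)*P*R = 1/12
Denominator = beta^2*P + R = 1/30 + 1/4 = 17/60
F_beta = 5/17

5/17


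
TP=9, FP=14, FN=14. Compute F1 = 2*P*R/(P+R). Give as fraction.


F1 = 2 * P * R / (P + R)
P = TP/(TP+FP) = 9/23 = 9/23
R = TP/(TP+FN) = 9/23 = 9/23
2 * P * R = 2 * 9/23 * 9/23 = 162/529
P + R = 9/23 + 9/23 = 18/23
F1 = 162/529 / 18/23 = 9/23

9/23


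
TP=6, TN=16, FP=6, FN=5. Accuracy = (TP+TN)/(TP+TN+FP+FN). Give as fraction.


Accuracy = (TP + TN) / (TP + TN + FP + FN)
TP + TN = 6 + 16 = 22
Total = 6 + 16 + 6 + 5 = 33
Accuracy = 22 / 33 = 2/3

2/3


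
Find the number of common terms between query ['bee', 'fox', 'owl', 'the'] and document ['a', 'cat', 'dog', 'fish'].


Query terms: ['bee', 'fox', 'owl', 'the']
Document terms: ['a', 'cat', 'dog', 'fish']
Common terms: []
Overlap count = 0

0


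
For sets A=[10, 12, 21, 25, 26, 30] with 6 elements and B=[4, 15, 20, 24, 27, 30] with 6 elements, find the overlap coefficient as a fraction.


A intersect B = [30]
|A intersect B| = 1
min(|A|, |B|) = min(6, 6) = 6
Overlap = 1 / 6 = 1/6

1/6
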